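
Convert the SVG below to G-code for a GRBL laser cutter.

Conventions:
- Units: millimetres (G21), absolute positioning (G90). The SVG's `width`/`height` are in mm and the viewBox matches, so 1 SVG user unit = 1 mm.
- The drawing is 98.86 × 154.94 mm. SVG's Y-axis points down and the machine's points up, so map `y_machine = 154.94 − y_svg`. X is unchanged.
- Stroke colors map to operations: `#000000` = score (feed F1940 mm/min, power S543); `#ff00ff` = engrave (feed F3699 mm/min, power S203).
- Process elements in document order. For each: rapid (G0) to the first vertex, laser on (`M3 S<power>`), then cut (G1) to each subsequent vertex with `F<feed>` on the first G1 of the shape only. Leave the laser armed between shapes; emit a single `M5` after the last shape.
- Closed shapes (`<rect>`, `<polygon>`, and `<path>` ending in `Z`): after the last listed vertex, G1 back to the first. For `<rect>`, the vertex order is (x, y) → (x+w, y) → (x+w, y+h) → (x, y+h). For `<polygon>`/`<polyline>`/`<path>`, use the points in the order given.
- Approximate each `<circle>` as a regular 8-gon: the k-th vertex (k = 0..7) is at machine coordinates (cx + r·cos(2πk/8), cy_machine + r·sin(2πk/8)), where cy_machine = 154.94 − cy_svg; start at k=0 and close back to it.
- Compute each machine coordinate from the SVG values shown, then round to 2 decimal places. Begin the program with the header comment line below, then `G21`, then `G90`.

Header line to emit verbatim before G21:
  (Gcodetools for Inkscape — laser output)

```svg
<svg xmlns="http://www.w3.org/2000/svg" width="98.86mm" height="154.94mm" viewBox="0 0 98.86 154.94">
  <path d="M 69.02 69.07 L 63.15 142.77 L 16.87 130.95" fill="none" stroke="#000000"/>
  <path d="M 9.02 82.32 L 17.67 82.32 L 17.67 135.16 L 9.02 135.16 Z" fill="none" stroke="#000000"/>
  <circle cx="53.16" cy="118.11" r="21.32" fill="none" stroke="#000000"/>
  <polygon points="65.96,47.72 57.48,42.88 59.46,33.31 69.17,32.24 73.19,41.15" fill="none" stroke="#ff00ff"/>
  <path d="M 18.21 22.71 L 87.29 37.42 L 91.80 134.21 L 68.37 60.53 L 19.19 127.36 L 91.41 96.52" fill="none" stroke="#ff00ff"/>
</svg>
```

1 u = 1 mm; y_m = 154.94 − y.

[1] `<path>` open polyline, #000000→score S543 F1940: (69.02,85.87) → (63.15,12.17) → (16.87,23.99)

[2] `<path>` rectangle, #000000→score S543 F1940: (9.02,72.62) → (17.67,72.62) → (17.67,19.78) → (9.02,19.78) → (9.02,72.62) (closed)

[3] `<circle>` circle, #000000→score S543 F1940: (74.48,36.83) → (68.24,51.91) → (53.16,58.15) → (38.08,51.91) → (31.84,36.83) → (38.08,21.75) → (53.16,15.51) → (68.24,21.75) → (74.48,36.83) (closed)

[4] `<polygon>` regular polygon, #ff00ff→engrave S203 F3699: (65.96,107.22) → (57.48,112.06) → (59.46,121.63) → (69.17,122.70) → (73.19,113.79) → (65.96,107.22) (closed)

[5] `<path>` open polyline, #ff00ff→engrave S203 F3699: (18.21,132.23) → (87.29,117.52) → (91.80,20.73) → (68.37,94.41) → (19.19,27.58) → (91.41,58.42)

(Gcodetools for Inkscape — laser output)
G21
G90
G0 X69.02 Y85.87
M3 S543
G1 X63.15 Y12.17 F1940
G1 X16.87 Y23.99
G0 X9.02 Y72.62
M3 S543
G1 X17.67 Y72.62 F1940
G1 X17.67 Y19.78
G1 X9.02 Y19.78
G1 X9.02 Y72.62
G0 X74.48 Y36.83
M3 S543
G1 X68.24 Y51.91 F1940
G1 X53.16 Y58.15
G1 X38.08 Y51.91
G1 X31.84 Y36.83
G1 X38.08 Y21.75
G1 X53.16 Y15.51
G1 X68.24 Y21.75
G1 X74.48 Y36.83
G0 X65.96 Y107.22
M3 S203
G1 X57.48 Y112.06 F3699
G1 X59.46 Y121.63
G1 X69.17 Y122.70
G1 X73.19 Y113.79
G1 X65.96 Y107.22
G0 X18.21 Y132.23
M3 S203
G1 X87.29 Y117.52 F3699
G1 X91.80 Y20.73
G1 X68.37 Y94.41
G1 X19.19 Y27.58
G1 X91.41 Y58.42
M5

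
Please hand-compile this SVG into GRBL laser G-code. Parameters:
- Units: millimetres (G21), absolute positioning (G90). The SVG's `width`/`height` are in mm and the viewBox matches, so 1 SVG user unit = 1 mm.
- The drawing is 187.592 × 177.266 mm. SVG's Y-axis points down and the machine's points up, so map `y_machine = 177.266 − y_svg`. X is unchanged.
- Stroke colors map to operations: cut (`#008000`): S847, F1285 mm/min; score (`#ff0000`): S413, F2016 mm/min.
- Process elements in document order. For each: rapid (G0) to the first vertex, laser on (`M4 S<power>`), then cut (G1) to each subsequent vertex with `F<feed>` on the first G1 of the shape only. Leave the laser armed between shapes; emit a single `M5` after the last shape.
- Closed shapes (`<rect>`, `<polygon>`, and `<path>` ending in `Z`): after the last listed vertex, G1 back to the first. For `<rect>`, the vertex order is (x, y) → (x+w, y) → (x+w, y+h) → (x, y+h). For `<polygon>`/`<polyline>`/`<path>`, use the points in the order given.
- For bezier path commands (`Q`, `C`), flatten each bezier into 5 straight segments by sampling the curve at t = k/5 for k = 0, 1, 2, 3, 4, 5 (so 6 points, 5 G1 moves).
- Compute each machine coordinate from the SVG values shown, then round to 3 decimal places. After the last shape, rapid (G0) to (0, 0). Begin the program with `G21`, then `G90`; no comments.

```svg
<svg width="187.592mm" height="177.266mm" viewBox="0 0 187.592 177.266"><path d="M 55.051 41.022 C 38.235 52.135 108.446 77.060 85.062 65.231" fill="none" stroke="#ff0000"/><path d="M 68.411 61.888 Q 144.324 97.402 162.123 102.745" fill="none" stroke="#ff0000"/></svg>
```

G21
G90
G0 X55.051 Y136.244
M4 S413
G1 X53.960 Y128.323 F2016
G1 X65.085 Y119.515
G1 X79.757 Y112.246
G1 X89.306 Y108.944
G1 X85.062 Y112.035
G0 X68.411 Y115.378
M4 S413
G1 X96.452 Y102.379 F2016
G1 X119.843 Y91.794
G1 X138.586 Y83.623
G1 X152.679 Y77.865
G1 X162.123 Y74.521
M5
G0 X0.000 Y0.000

1 u = 1 mm; y_m = 177.266 − y.

[1] `<path>` cubic bezier, #ff0000→score S413 F2016: (55.051,136.244) → (53.960,128.323) → (65.085,119.515) → (79.757,112.246) → (89.306,108.944) → (85.062,112.035)

[2] `<path>` quadratic bezier, #ff0000→score S413 F2016: (68.411,115.378) → (96.452,102.379) → (119.843,91.794) → (138.586,83.623) → (152.679,77.865) → (162.123,74.521)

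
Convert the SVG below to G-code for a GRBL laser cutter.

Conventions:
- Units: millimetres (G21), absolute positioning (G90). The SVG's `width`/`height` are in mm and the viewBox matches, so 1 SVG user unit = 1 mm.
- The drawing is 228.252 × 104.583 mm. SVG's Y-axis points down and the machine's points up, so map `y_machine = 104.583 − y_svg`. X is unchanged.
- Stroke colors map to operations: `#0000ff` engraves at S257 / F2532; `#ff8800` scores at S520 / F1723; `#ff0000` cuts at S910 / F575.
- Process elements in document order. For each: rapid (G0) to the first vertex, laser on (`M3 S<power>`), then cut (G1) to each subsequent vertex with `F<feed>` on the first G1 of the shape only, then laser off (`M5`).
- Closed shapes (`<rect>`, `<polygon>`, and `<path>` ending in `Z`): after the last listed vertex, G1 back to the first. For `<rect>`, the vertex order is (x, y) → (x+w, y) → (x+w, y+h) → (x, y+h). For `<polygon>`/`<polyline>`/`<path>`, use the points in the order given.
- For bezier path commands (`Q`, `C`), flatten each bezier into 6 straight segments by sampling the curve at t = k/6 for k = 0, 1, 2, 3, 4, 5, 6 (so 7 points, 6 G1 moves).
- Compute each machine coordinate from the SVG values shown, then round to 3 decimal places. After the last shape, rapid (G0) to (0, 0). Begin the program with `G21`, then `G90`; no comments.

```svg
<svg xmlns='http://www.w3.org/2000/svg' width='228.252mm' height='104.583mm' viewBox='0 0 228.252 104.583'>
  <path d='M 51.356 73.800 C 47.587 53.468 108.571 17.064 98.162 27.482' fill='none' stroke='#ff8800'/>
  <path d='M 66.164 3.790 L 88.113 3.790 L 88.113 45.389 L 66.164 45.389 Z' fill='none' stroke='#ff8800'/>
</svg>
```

1 u = 1 mm; y_m = 104.583 − y.

[1] `<path>` cubic bezier, #ff8800→score S520 F1723: (51.356,30.783) → (54.237,41.997) → (64.129,54.143) → (77.249,65.473) → (89.816,74.241) → (98.047,78.699) → (98.162,77.101)

[2] `<path>` rectangle, #ff8800→score S520 F1723: (66.164,100.793) → (88.113,100.793) → (88.113,59.194) → (66.164,59.194) → (66.164,100.793) (closed)

G21
G90
G0 X51.356 Y30.783
M3 S520
G1 X54.237 Y41.997 F1723
G1 X64.129 Y54.143
G1 X77.249 Y65.473
G1 X89.816 Y74.241
G1 X98.047 Y78.699
G1 X98.162 Y77.101
M5
G0 X66.164 Y100.793
M3 S520
G1 X88.113 Y100.793 F1723
G1 X88.113 Y59.194
G1 X66.164 Y59.194
G1 X66.164 Y100.793
M5
G0 X0.000 Y0.000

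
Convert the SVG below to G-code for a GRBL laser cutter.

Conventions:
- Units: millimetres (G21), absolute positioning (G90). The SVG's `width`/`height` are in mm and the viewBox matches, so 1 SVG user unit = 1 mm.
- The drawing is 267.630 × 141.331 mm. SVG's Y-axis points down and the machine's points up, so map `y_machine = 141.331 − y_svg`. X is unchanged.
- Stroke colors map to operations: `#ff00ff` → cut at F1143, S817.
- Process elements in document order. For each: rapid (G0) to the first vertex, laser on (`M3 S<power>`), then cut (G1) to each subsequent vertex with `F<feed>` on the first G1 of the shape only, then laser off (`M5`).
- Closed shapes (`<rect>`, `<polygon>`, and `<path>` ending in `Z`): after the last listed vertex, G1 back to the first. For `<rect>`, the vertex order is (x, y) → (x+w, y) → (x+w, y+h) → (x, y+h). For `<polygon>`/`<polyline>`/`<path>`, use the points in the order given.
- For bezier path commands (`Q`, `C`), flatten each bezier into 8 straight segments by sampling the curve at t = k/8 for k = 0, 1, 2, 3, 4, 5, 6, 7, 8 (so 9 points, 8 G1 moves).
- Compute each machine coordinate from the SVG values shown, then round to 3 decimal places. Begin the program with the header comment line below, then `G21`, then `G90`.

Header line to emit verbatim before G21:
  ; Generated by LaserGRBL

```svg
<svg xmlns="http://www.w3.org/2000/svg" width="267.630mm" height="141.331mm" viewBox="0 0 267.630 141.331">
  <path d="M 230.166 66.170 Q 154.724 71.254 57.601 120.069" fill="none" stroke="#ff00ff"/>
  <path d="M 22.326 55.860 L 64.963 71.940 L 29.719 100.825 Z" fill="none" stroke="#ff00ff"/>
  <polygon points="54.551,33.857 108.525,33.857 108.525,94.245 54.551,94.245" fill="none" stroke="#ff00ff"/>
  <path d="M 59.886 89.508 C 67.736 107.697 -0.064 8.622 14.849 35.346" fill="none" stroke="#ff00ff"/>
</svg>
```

Since the viewBox matches the mm dimensions, user units are millimetres directly. The only transform is the Y-flip y_m = 141.331 − y_svg.

Shape 1 is a quadratic bezier drawn with `<path>`. Its stroke #ff00ff means cut at S817, F1143. After flipping Y the toolpath is (230.166,75.161) → (210.967,73.207) → (191.090,69.886) → (170.536,65.198) → (149.304,59.144) → (127.394,51.724) → (104.807,42.936) → (81.543,32.782) → (57.601,21.262).

Shape 2 is a regular polygon drawn with `<path>`. Its stroke #ff00ff means cut at S817, F1143. After flipping Y the toolpath is (22.326,85.471) → (64.963,69.391) → (29.719,40.506) → (22.326,85.471), returning to the start.

Shape 3 is a rectangle drawn with `<polygon>`. Its stroke #ff00ff means cut at S817, F1143. After flipping Y the toolpath is (54.551,107.474) → (108.525,107.474) → (108.525,47.086) → (54.551,47.086) → (54.551,107.474), returning to the start.

Shape 4 is a cubic bezier drawn with `<path>`. Its stroke #ff00ff means cut at S817, F1143. After flipping Y the toolpath is (59.886,51.823) → (59.593,50.024) → (54.064,56.370) → (45.154,68.013) → (34.719,82.105) → (24.615,95.796) → (16.699,106.239) → (12.824,110.584) → (14.849,105.985).

; Generated by LaserGRBL
G21
G90
G0 X230.166 Y75.161
M3 S817
G1 X210.967 Y73.207 F1143
G1 X191.090 Y69.886
G1 X170.536 Y65.198
G1 X149.304 Y59.144
G1 X127.394 Y51.724
G1 X104.807 Y42.936
G1 X81.543 Y32.782
G1 X57.601 Y21.262
M5
G0 X22.326 Y85.471
M3 S817
G1 X64.963 Y69.391 F1143
G1 X29.719 Y40.506
G1 X22.326 Y85.471
M5
G0 X54.551 Y107.474
M3 S817
G1 X108.525 Y107.474 F1143
G1 X108.525 Y47.086
G1 X54.551 Y47.086
G1 X54.551 Y107.474
M5
G0 X59.886 Y51.823
M3 S817
G1 X59.593 Y50.024 F1143
G1 X54.064 Y56.370
G1 X45.154 Y68.013
G1 X34.719 Y82.105
G1 X24.615 Y95.796
G1 X16.699 Y106.239
G1 X12.824 Y110.584
G1 X14.849 Y105.985
M5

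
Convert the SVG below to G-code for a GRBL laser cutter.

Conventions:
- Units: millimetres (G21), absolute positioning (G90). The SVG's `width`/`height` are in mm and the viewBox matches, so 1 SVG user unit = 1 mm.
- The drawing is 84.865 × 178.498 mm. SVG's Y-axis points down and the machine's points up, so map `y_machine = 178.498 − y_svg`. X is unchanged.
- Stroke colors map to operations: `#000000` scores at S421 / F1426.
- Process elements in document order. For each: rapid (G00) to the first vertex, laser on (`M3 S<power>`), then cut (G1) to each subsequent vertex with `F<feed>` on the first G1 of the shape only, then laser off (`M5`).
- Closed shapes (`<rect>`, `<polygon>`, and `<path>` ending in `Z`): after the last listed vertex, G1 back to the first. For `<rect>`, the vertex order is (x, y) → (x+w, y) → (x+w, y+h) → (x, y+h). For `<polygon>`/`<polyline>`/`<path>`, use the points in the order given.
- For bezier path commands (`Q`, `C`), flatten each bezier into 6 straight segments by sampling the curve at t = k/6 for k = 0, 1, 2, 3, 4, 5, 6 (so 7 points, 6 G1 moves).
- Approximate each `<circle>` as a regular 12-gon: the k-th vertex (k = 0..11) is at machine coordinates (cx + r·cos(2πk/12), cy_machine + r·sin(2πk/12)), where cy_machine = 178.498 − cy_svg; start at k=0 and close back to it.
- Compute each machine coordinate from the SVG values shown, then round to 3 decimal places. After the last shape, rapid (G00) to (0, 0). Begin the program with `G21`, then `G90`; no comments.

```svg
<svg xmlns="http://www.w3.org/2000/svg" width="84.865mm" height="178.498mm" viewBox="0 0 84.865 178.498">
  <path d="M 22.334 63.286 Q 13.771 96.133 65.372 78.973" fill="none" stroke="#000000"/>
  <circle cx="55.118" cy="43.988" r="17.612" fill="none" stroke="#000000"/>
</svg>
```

Since the viewBox matches the mm dimensions, user units are millimetres directly. The only transform is the Y-flip y_m = 178.498 − y_svg.

Shape 1 is a quadratic bezier drawn with `<path>`. Its stroke #000000 means score at S421, F1426. After flipping Y the toolpath is (22.334,115.212) → (21.151,105.652) → (23.310,98.870) → (28.812,94.867) → (37.656,93.641) → (49.843,95.194) → (65.372,99.525).

Shape 2 is a circle drawn with `<circle>`. Its stroke #000000 means score at S421, F1426. After flipping Y the toolpath is (72.730,134.510) → (70.370,143.316) → (63.924,149.762) → (55.118,152.122) → (46.312,149.762) → (39.866,143.316) → (37.506,134.510) → (39.866,125.704) → (46.312,119.258) → (55.118,116.898) → (63.924,119.258) → (70.370,125.704) → (72.730,134.510), returning to the start.

G21
G90
G00 X22.334 Y115.212
M3 S421
G1 X21.151 Y105.652 F1426
G1 X23.310 Y98.870
G1 X28.812 Y94.867
G1 X37.656 Y93.641
G1 X49.843 Y95.194
G1 X65.372 Y99.525
M5
G00 X72.730 Y134.510
M3 S421
G1 X70.370 Y143.316 F1426
G1 X63.924 Y149.762
G1 X55.118 Y152.122
G1 X46.312 Y149.762
G1 X39.866 Y143.316
G1 X37.506 Y134.510
G1 X39.866 Y125.704
G1 X46.312 Y119.258
G1 X55.118 Y116.898
G1 X63.924 Y119.258
G1 X70.370 Y125.704
G1 X72.730 Y134.510
M5
G00 X0.000 Y0.000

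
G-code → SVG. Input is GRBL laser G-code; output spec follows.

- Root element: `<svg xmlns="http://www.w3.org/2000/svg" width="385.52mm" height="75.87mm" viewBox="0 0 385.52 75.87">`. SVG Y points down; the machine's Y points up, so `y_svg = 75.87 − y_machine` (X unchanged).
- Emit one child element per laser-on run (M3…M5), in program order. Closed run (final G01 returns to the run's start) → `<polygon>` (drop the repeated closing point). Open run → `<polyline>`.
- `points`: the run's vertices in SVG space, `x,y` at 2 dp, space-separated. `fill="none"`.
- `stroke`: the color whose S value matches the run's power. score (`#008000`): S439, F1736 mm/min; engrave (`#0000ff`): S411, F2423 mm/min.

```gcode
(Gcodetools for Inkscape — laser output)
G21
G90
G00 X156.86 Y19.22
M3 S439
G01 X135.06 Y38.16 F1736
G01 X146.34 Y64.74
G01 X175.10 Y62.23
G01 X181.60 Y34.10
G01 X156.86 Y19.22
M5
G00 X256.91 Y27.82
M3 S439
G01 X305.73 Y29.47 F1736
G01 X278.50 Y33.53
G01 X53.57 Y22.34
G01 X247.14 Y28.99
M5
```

<svg xmlns="http://www.w3.org/2000/svg" width="385.52mm" height="75.87mm" viewBox="0 0 385.52 75.87">
  <polygon points="156.86,56.65 135.06,37.71 146.34,11.13 175.10,13.64 181.60,41.77" fill="none" stroke="#008000"/>
  <polyline points="256.91,48.05 305.73,46.40 278.50,42.34 53.57,53.53 247.14,46.88" fill="none" stroke="#008000"/>
</svg>

y_svg = 75.87 − y_m. Every run uses S439, so all elements get stroke `#008000` (score).

[1] closed run; points: 156.86,56.65 135.06,37.71 146.34,11.13 175.10,13.64 181.60,41.77

[2] open run; points: 256.91,48.05 305.73,46.40 278.50,42.34 53.57,53.53 247.14,46.88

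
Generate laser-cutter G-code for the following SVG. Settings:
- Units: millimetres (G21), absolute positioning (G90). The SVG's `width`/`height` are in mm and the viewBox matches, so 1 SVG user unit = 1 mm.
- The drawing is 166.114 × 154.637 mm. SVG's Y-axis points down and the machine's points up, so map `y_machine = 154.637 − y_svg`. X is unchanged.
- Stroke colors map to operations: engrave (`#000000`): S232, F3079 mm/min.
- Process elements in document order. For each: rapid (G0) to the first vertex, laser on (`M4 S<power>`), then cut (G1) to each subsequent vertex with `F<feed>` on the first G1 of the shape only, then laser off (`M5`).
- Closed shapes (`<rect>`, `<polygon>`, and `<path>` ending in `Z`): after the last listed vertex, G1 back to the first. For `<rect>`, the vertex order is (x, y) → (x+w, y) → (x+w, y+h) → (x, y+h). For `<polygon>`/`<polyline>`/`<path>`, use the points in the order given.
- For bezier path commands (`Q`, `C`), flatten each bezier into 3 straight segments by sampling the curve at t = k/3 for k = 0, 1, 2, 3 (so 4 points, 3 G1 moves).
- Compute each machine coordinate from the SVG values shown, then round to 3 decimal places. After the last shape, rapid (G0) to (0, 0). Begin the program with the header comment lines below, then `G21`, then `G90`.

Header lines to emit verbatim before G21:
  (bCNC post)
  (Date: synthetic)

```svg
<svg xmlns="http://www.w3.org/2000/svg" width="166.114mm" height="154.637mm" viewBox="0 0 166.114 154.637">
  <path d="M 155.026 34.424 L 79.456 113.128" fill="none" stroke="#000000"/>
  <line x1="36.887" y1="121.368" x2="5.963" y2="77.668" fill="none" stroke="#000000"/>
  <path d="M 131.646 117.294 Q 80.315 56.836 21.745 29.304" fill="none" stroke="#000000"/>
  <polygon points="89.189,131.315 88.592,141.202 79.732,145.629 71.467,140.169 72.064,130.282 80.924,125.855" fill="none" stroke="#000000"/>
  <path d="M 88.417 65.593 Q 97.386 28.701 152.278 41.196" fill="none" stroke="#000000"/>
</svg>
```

(bCNC post)
(Date: synthetic)
G21
G90
G0 X155.026 Y120.213
M4 S232
G1 X79.456 Y41.509 F3079
M5
G0 X36.887 Y33.269
M4 S232
G1 X5.963 Y76.969 F3079
M5
G0 X131.646 Y37.343
M4 S232
G1 X96.621 Y73.990 F3079
G1 X59.987 Y103.320
G1 X21.745 Y125.333
M5
G0 X89.189 Y23.322
M4 S232
G1 X88.592 Y13.435 F3079
G1 X79.732 Y9.008
G1 X71.467 Y14.468
G1 X72.064 Y24.355
G1 X80.924 Y28.782
G1 X89.189 Y23.322
M5
G0 X88.417 Y89.044
M4 S232
G1 X99.499 Y108.151 F3079
G1 X120.786 Y116.284
G1 X152.278 Y113.441
M5
G0 X0.000 Y0.000

Since the viewBox matches the mm dimensions, user units are millimetres directly. The only transform is the Y-flip y_m = 154.637 − y_svg.

Shape 1 is a line segment drawn with `<path>`. Its stroke #000000 means engrave at S232, F3079. After flipping Y the toolpath is (155.026,120.213) → (79.456,41.509).

Shape 2 is a line segment drawn with `<line>`. Its stroke #000000 means engrave at S232, F3079. After flipping Y the toolpath is (36.887,33.269) → (5.963,76.969).

Shape 3 is a quadratic bezier drawn with `<path>`. Its stroke #000000 means engrave at S232, F3079. After flipping Y the toolpath is (131.646,37.343) → (96.621,73.990) → (59.987,103.320) → (21.745,125.333).

Shape 4 is a regular polygon drawn with `<polygon>`. Its stroke #000000 means engrave at S232, F3079. After flipping Y the toolpath is (89.189,23.322) → (88.592,13.435) → (79.732,9.008) → (71.467,14.468) → (72.064,24.355) → (80.924,28.782) → (89.189,23.322), returning to the start.

Shape 5 is a quadratic bezier drawn with `<path>`. Its stroke #000000 means engrave at S232, F3079. After flipping Y the toolpath is (88.417,89.044) → (99.499,108.151) → (120.786,116.284) → (152.278,113.441).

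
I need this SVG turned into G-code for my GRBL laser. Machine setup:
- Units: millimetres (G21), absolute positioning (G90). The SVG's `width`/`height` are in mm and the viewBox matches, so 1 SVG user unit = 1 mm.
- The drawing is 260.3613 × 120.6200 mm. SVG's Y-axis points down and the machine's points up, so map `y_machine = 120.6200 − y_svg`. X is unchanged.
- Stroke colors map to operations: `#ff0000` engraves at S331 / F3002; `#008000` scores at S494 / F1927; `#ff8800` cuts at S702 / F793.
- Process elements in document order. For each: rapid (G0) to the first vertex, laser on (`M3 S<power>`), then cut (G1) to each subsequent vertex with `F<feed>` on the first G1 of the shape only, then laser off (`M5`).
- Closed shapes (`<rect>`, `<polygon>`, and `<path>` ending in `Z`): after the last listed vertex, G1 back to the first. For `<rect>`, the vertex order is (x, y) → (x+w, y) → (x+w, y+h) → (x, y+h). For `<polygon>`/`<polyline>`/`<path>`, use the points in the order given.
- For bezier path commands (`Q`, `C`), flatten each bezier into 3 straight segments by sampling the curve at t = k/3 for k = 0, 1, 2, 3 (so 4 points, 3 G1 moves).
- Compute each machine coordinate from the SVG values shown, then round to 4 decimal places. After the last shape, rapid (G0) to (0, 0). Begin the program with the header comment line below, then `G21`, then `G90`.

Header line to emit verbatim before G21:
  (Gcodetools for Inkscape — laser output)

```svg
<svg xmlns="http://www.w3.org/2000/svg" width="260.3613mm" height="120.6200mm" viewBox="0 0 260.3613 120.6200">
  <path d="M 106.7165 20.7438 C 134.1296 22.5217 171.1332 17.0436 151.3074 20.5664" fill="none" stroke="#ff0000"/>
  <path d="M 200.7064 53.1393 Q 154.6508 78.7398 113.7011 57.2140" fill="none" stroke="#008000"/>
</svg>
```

(Gcodetools for Inkscape — laser output)
G21
G90
G0 X106.7165 Y99.8762
M3 S331
G1 X134.8664 Y99.9149 F3002
G1 X154.6501 Y101.1782
G1 X151.3074 Y100.0536
M5
G0 X200.7064 Y67.4807
M3 S494
G1 X170.5700 Y55.6500 F1927
G1 X141.5682 Y54.2917
G1 X113.7011 Y63.4060
M5
G0 X0.0000 Y0.0000

viewBox `0 0 260.3613 120.6200` with mm width/height → 1 unit = 1 mm. Flip: y_m = 120.6200 − y_svg.

**Shape 1** — `<path>` cubic bezier, stroke `#ff0000` → engrave (S331, F3002). Control points (SVG): P0=(106.7165,20.7438), P1=(134.1296,22.5217), P2=(171.1332,17.0436), P3=(151.3074,20.5664); sampled at t=k/3. Machine vertices: (106.7165,99.8762) → (134.8664,99.9149) → (154.6501,101.1782) → (151.3074,100.0536). Open path.

**Shape 2** — `<path>` quadratic bezier, stroke `#008000` → score (S494, F1927). Control points (SVG): P0=(200.7064,53.1393), P1=(154.6508,78.7398), P2=(113.7011,57.2140); sampled at t=k/3. Machine vertices: (200.7064,67.4807) → (170.5700,55.6500) → (141.5682,54.2917) → (113.7011,63.4060). Open path.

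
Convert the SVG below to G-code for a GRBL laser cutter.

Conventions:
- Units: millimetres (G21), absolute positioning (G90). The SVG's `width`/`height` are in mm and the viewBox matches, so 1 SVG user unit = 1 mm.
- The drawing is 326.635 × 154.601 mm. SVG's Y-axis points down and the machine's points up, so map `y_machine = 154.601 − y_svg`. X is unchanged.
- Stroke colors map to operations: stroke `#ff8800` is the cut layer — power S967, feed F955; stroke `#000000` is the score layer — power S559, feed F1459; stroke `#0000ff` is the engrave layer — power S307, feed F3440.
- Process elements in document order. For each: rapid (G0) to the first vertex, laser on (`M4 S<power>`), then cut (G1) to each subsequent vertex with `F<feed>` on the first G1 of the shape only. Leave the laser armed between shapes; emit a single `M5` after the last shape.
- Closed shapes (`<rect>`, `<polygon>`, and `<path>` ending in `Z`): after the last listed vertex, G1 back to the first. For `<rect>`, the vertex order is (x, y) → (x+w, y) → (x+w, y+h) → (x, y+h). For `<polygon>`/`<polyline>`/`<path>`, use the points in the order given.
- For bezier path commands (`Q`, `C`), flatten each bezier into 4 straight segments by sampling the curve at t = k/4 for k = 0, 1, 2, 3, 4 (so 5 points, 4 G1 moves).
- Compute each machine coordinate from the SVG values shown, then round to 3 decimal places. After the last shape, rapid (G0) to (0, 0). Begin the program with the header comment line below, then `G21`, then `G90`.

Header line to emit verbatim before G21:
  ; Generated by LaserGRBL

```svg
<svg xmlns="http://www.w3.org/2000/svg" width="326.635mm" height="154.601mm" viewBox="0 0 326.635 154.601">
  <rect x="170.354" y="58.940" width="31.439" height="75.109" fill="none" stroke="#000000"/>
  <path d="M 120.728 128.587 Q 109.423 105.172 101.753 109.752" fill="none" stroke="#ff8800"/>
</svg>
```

; Generated by LaserGRBL
G21
G90
G0 X170.354 Y95.661
M4 S559
G1 X201.793 Y95.661 F1459
G1 X201.793 Y20.552
G1 X170.354 Y20.552
G1 X170.354 Y95.661
G0 X120.728 Y26.014
M4 S967
G1 X115.303 Y35.972 F955
G1 X110.332 Y42.430
G1 X105.815 Y45.389
G1 X101.753 Y44.849
M5
G0 X0.000 Y0.000

1 u = 1 mm; y_m = 154.601 − y.

[1] `<rect>` rectangle, #000000→score S559 F1459: (170.354,95.661) → (201.793,95.661) → (201.793,20.552) → (170.354,20.552) → (170.354,95.661) (closed)

[2] `<path>` quadratic bezier, #ff8800→cut S967 F955: (120.728,26.014) → (115.303,35.972) → (110.332,42.430) → (105.815,45.389) → (101.753,44.849)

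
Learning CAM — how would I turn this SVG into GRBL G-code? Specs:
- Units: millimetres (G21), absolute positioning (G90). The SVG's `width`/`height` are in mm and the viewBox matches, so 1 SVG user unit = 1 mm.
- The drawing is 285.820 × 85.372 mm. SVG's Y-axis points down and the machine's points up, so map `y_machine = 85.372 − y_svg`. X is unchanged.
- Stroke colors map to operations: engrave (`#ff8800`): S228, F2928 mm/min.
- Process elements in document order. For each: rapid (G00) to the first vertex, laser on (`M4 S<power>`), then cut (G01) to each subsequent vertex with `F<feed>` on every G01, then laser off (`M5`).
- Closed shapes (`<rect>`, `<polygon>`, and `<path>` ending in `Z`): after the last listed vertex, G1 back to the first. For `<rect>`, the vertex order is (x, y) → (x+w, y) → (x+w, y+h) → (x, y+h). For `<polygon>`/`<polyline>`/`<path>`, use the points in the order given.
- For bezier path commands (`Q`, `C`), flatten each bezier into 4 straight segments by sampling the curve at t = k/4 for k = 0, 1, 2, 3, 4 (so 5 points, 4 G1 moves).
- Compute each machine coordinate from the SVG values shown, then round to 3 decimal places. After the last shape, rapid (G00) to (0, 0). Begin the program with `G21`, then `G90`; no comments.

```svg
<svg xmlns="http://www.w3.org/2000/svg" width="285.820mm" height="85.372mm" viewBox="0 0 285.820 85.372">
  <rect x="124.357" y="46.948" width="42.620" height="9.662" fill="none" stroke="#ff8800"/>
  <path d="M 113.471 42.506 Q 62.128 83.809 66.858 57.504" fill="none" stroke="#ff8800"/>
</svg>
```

viewBox `0 0 285.820 85.372` with mm width/height → 1 unit = 1 mm. Flip: y_m = 85.372 − y_svg.

**Shape 1** — `<rect>` rectangle, stroke `#ff8800` → engrave (S228, F2928). Machine vertices: (124.357,38.424) → (166.977,38.424) → (166.977,28.762) → (124.357,28.762) → (124.357,38.424). Closed: final G1 returns to the first vertex.

**Shape 2** — `<path>` quadratic bezier, stroke `#ff8800` → engrave (S228, F2928). Control points (SVG): P0=(113.471,42.506), P1=(62.128,83.809), P2=(66.858,57.504); sampled at t=k/4. Machine vertices: (113.471,42.866) → (91.304,26.440) → (76.146,18.465) → (67.998,18.941) → (66.858,27.868). Open path.

G21
G90
G00 X124.357 Y38.424
M4 S228
G01 X166.977 Y38.424 F2928
G01 X166.977 Y28.762 F2928
G01 X124.357 Y28.762 F2928
G01 X124.357 Y38.424 F2928
M5
G00 X113.471 Y42.866
M4 S228
G01 X91.304 Y26.440 F2928
G01 X76.146 Y18.465 F2928
G01 X67.998 Y18.941 F2928
G01 X66.858 Y27.868 F2928
M5
G00 X0.000 Y0.000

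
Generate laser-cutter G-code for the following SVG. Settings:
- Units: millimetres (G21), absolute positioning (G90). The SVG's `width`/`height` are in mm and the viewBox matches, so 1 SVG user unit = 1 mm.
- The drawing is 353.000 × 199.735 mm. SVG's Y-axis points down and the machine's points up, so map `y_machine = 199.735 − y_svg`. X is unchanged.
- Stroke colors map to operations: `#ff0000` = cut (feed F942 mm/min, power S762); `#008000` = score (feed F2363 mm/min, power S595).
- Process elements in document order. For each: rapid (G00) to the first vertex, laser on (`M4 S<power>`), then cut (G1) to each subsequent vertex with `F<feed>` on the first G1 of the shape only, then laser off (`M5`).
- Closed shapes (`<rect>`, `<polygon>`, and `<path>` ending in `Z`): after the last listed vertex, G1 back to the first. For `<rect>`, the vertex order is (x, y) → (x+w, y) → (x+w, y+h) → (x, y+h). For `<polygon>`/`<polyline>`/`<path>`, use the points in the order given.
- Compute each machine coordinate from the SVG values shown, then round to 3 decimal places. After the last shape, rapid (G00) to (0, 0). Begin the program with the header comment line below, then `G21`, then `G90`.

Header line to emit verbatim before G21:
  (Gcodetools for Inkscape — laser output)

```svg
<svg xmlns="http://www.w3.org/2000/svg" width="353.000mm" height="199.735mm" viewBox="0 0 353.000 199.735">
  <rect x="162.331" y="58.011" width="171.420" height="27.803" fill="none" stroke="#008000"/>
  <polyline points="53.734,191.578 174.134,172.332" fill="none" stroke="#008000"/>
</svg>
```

viewBox `0 0 353.000 199.735` with mm width/height → 1 unit = 1 mm. Flip: y_m = 199.735 − y_svg.

**Shape 1** — `<rect>` rectangle, stroke `#008000` → score (S595, F2363). Machine vertices: (162.331,141.724) → (333.751,141.724) → (333.751,113.921) → (162.331,113.921) → (162.331,141.724). Closed: final G1 returns to the first vertex.

**Shape 2** — `<polyline>` line segment, stroke `#008000` → score (S595, F2363). Machine vertices: (53.734,8.157) → (174.134,27.403). Open path.

(Gcodetools for Inkscape — laser output)
G21
G90
G00 X162.331 Y141.724
M4 S595
G1 X333.751 Y141.724 F2363
G1 X333.751 Y113.921
G1 X162.331 Y113.921
G1 X162.331 Y141.724
M5
G00 X53.734 Y8.157
M4 S595
G1 X174.134 Y27.403 F2363
M5
G00 X0.000 Y0.000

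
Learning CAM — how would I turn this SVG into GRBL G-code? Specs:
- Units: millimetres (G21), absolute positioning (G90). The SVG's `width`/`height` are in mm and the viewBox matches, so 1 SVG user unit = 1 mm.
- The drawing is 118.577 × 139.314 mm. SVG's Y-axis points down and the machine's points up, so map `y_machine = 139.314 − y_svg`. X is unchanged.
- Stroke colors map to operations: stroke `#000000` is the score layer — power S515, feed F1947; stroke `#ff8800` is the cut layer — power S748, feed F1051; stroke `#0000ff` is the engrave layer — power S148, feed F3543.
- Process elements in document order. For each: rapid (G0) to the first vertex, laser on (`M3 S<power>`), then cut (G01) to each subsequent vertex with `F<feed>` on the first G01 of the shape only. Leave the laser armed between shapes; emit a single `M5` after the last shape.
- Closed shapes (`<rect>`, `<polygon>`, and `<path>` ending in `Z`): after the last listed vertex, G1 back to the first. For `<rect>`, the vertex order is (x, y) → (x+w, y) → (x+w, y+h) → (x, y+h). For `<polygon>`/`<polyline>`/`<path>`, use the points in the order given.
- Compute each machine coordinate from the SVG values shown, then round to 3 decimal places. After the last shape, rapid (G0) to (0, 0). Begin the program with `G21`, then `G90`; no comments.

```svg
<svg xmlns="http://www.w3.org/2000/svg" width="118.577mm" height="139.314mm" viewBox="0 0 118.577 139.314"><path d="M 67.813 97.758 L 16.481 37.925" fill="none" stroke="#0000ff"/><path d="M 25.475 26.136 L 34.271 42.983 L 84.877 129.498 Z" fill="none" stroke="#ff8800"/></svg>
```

G21
G90
G0 X67.813 Y41.556
M3 S148
G01 X16.481 Y101.389 F3543
G0 X25.475 Y113.178
M3 S748
G01 X34.271 Y96.331 F1051
G01 X84.877 Y9.816
G01 X25.475 Y113.178
M5
G0 X0.000 Y0.000

1 u = 1 mm; y_m = 139.314 − y.

[1] `<path>` line segment, #0000ff→engrave S148 F3543: (67.813,41.556) → (16.481,101.389)

[2] `<path>` closed polygon, #ff8800→cut S748 F1051: (25.475,113.178) → (34.271,96.331) → (84.877,9.816) → (25.475,113.178) (closed)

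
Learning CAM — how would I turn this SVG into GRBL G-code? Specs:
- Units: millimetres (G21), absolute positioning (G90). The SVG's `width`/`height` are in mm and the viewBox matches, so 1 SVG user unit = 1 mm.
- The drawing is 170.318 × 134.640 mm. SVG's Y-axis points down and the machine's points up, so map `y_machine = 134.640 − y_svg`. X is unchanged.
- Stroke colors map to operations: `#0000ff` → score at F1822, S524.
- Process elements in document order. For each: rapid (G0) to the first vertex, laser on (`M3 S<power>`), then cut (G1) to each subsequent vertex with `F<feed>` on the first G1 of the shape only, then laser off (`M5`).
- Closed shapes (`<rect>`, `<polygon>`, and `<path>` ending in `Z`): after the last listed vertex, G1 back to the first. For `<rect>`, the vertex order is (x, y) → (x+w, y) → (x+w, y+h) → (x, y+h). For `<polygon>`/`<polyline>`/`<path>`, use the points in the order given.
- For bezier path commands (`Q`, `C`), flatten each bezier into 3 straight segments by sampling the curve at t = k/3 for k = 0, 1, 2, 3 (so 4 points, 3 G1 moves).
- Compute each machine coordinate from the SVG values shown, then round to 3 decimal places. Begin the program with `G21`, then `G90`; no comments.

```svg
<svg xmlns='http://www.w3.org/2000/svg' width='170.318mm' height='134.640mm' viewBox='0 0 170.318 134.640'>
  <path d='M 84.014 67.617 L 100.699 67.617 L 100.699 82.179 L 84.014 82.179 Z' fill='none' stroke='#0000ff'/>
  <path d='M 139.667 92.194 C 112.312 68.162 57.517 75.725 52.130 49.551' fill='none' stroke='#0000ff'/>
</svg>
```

G21
G90
G0 X84.014 Y67.023
M3 S524
G1 X100.699 Y67.023 F1822
G1 X100.699 Y52.461
G1 X84.014 Y52.461
G1 X84.014 Y67.023
M5
G0 X139.667 Y42.446
M3 S524
G1 X106.012 Y58.366 F1822
G1 X71.140 Y67.741
G1 X52.130 Y85.089
M5

viewBox `0 0 170.318 134.640` with mm width/height → 1 unit = 1 mm. Flip: y_m = 134.640 − y_svg.

**Shape 1** — `<path>` rectangle, stroke `#0000ff` → score (S524, F1822). Machine vertices: (84.014,67.023) → (100.699,67.023) → (100.699,52.461) → (84.014,52.461) → (84.014,67.023). Closed: final G1 returns to the first vertex.

**Shape 2** — `<path>` cubic bezier, stroke `#0000ff` → score (S524, F1822). Control points (SVG): P0=(139.667,92.194), P1=(112.312,68.162), P2=(57.517,75.725), P3=(52.130,49.551); sampled at t=k/3. Machine vertices: (139.667,42.446) → (106.012,58.366) → (71.140,67.741) → (52.130,85.089). Open path.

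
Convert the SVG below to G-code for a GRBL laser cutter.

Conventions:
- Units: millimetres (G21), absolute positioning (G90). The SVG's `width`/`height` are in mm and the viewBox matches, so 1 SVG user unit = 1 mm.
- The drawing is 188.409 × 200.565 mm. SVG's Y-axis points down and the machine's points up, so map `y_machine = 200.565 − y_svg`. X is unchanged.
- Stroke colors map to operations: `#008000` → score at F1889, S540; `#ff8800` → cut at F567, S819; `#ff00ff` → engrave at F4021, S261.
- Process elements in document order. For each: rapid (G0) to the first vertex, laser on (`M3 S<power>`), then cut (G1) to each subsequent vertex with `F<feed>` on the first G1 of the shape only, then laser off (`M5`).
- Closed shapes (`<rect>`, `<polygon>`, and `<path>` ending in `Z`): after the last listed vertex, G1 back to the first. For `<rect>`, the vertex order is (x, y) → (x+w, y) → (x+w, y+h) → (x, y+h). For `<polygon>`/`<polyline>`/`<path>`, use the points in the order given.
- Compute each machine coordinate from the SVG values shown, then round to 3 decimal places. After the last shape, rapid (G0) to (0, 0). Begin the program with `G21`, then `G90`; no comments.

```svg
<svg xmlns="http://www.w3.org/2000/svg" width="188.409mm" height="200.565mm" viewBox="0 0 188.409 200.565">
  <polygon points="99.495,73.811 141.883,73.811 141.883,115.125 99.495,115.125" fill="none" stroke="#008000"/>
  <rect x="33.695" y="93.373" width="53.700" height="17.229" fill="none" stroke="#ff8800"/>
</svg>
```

viewBox `0 0 188.409 200.565` with mm width/height → 1 unit = 1 mm. Flip: y_m = 200.565 − y_svg.

**Shape 1** — `<polygon>` rectangle, stroke `#008000` → score (S540, F1889). Machine vertices: (99.495,126.754) → (141.883,126.754) → (141.883,85.440) → (99.495,85.440) → (99.495,126.754). Closed: final G1 returns to the first vertex.

**Shape 2** — `<rect>` rectangle, stroke `#ff8800` → cut (S819, F567). Machine vertices: (33.695,107.192) → (87.395,107.192) → (87.395,89.963) → (33.695,89.963) → (33.695,107.192). Closed: final G1 returns to the first vertex.

G21
G90
G0 X99.495 Y126.754
M3 S540
G1 X141.883 Y126.754 F1889
G1 X141.883 Y85.440
G1 X99.495 Y85.440
G1 X99.495 Y126.754
M5
G0 X33.695 Y107.192
M3 S819
G1 X87.395 Y107.192 F567
G1 X87.395 Y89.963
G1 X33.695 Y89.963
G1 X33.695 Y107.192
M5
G0 X0.000 Y0.000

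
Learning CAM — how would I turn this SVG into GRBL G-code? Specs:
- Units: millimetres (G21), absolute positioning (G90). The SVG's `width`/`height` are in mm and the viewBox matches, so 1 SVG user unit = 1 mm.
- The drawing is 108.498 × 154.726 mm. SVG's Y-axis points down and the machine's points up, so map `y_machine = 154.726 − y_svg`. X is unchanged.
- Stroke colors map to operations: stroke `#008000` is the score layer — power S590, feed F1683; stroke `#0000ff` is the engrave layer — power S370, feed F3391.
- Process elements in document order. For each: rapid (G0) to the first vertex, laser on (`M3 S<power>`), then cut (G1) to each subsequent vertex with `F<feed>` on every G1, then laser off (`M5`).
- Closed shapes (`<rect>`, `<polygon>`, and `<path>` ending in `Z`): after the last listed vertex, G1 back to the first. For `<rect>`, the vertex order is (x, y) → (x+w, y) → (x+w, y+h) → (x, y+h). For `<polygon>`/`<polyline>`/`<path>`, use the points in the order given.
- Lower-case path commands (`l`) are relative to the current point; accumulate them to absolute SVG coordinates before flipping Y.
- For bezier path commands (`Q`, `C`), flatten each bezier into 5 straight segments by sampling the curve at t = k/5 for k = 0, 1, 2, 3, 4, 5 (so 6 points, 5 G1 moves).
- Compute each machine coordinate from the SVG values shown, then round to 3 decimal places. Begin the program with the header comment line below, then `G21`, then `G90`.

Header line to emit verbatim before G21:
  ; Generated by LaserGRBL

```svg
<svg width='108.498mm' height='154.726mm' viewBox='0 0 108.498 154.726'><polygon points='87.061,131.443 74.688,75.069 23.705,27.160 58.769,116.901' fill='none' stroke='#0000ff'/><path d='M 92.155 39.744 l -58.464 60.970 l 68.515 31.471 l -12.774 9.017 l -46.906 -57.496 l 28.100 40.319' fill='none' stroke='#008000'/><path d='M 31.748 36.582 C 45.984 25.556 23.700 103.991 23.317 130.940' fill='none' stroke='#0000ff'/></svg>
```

1 u = 1 mm; y_m = 154.726 − y.

[1] `<polygon>` closed polygon, #0000ff→engrave S370 F3391: (87.061,23.283) → (74.688,79.657) → (23.705,127.566) → (58.769,37.825) → (87.061,23.283) (closed)

[2] `<path>` open polyline, #008000→score S590 F1683: (92.155,114.982) → (33.691,54.012) → (102.206,22.541) → (89.432,13.524) → (42.526,71.020) → (70.626,30.701)

[3] `<path>` cubic bezier, #0000ff→engrave S370 F3391: (31.748,118.144) → (36.375,115.152) → (35.041,97.455) → (30.550,71.817) → (25.708,45.006) → (23.317,23.786)

; Generated by LaserGRBL
G21
G90
G0 X87.061 Y23.283
M3 S370
G1 X74.688 Y79.657 F3391
G1 X23.705 Y127.566 F3391
G1 X58.769 Y37.825 F3391
G1 X87.061 Y23.283 F3391
M5
G0 X92.155 Y114.982
M3 S590
G1 X33.691 Y54.012 F1683
G1 X102.206 Y22.541 F1683
G1 X89.432 Y13.524 F1683
G1 X42.526 Y71.020 F1683
G1 X70.626 Y30.701 F1683
M5
G0 X31.748 Y118.144
M3 S370
G1 X36.375 Y115.152 F3391
G1 X35.041 Y97.455 F3391
G1 X30.550 Y71.817 F3391
G1 X25.708 Y45.006 F3391
G1 X23.317 Y23.786 F3391
M5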